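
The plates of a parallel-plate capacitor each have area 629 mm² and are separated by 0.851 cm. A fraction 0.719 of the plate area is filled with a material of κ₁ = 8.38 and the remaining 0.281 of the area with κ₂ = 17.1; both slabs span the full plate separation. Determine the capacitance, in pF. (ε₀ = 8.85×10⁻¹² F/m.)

A = 629 mm² = 6.29×10⁻⁴ m².
Side-by-side slabs ⇒ two capacitors in parallel, each spanning the full gap.
C₁ = κ₁ε₀A₁/d = 8.38 × 8.85×10⁻¹² × 4.52×10⁻⁴ / 8.51×10⁻³ = 3.94×10⁻¹² F.
C₂ = κ₂ε₀A₂/d = 17.1 × 8.85×10⁻¹² × 1.77×10⁻⁴ / 8.51×10⁻³ = 3.14×10⁻¹² F.
C = C₁ + C₂ = 7.08×10⁻¹² F.

C ≈ 7.08 pF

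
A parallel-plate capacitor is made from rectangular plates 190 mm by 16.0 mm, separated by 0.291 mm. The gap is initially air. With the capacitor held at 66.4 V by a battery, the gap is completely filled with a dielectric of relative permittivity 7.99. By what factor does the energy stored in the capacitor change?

U₂/U₁ ≈ 7.99

Battery connected ⇒ V is held fixed.
C₂ = 7.99 C₁ and U = ½CV², so U₂/U₁ = C₂/C₁ = 7.99.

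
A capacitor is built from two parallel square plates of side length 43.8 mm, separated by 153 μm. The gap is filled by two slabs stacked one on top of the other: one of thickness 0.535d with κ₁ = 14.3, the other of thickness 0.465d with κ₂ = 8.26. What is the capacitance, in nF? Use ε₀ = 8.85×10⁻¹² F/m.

1.18 nF

A = (43.8 mm)² = 1.92×10⁻³ m².
Stacked slabs ⇒ two capacitors in series, each with the full plate area.
C₁ = κ₁ε₀A/d₁ = 14.3 × 8.85×10⁻¹² × 1.92×10⁻³ / 8.19×10⁻⁵ = 2.97×10⁻⁹ F.
C₂ = κ₂ε₀A/d₂ = 8.26 × 8.85×10⁻¹² × 1.92×10⁻³ / 7.11×10⁻⁵ = 1.97×10⁻⁹ F.
C = (1/C₁ + 1/C₂)⁻¹ = 1.18×10⁻⁹ F.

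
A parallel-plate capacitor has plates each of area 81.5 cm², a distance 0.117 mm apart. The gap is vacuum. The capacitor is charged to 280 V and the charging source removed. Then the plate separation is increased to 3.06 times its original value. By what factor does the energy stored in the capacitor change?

Isolated ⇒ Q is held fixed.
C₂ = 0.327 C₁ and U = Q²/(2C), so U₂/U₁ = C₁/C₂ = 3.06.

U₂/U₁ ≈ 3.06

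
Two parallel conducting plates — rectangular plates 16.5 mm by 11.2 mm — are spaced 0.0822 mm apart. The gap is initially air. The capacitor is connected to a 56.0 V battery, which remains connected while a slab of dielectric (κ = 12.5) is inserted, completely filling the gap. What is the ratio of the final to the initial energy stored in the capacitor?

12.5

Battery connected ⇒ V is held fixed.
C₂ = 12.5 C₁ and U = ½CV², so U₂/U₁ = C₂/C₁ = 12.5.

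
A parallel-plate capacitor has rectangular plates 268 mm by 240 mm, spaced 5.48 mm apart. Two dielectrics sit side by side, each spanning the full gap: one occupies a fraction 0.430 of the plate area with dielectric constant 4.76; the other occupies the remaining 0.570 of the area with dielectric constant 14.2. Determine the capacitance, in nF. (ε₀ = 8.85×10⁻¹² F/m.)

A = 268 × 240 mm² = 6.43×10⁻² m².
Side-by-side slabs ⇒ two capacitors in parallel, each spanning the full gap.
C₁ = κ₁ε₀A₁/d = 4.76 × 8.85×10⁻¹² × 2.77×10⁻² / 5.48×10⁻³ = 2.13×10⁻¹⁰ F.
C₂ = κ₂ε₀A₂/d = 14.2 × 8.85×10⁻¹² × 3.67×10⁻² / 5.48×10⁻³ = 8.41×10⁻¹⁰ F.
C = C₁ + C₂ = 1.05×10⁻⁹ F.

C ≈ 1.05 nF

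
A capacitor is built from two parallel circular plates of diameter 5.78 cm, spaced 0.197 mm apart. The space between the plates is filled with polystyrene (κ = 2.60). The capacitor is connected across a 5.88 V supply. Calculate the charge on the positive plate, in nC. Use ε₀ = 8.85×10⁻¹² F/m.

A = π(5.78/2 cm)² = 2.62×10⁻³ m².
C = κε₀A/d = 2.60 × 8.85×10⁻¹² × 2.62×10⁻³ / 1.97×10⁻⁴ = 3.06×10⁻¹⁰ F.
Q = CV = 3.06×10⁻¹⁰ × 5.88 = 1.80×10⁻⁹ C.

1.80 nC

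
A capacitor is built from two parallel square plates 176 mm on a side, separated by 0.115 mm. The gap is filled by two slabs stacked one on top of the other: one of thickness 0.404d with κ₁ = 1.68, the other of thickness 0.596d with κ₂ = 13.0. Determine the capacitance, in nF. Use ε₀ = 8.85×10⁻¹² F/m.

8.33 nF

A = (176 mm)² = 3.10×10⁻² m².
Stacked slabs ⇒ two capacitors in series, each with the full plate area.
C₁ = κ₁ε₀A/d₁ = 1.68 × 8.85×10⁻¹² × 3.10×10⁻² / 4.65×10⁻⁵ = 9.91×10⁻⁹ F.
C₂ = κ₂ε₀A/d₂ = 13.0 × 8.85×10⁻¹² × 3.10×10⁻² / 6.85×10⁻⁵ = 5.20×10⁻⁸ F.
C = (1/C₁ + 1/C₂)⁻¹ = 8.33×10⁻⁹ F.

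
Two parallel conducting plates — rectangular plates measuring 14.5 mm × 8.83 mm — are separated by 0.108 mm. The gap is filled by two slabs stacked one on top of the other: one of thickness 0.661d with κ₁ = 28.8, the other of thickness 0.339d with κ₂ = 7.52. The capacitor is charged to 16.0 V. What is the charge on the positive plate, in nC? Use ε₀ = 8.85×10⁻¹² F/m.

2.47 nC

A = 14.5 × 8.83 mm² = 1.28×10⁻⁴ m².
Stacked slabs ⇒ two capacitors in series, each with the full plate area.
C₁ = κ₁ε₀A/d₁ = 28.8 × 8.85×10⁻¹² × 1.28×10⁻⁴ / 7.14×10⁻⁵ = 4.57×10⁻¹⁰ F.
C₂ = κ₂ε₀A/d₂ = 7.52 × 8.85×10⁻¹² × 1.28×10⁻⁴ / 3.66×10⁻⁵ = 2.33×10⁻¹⁰ F.
C = (1/C₁ + 1/C₂)⁻¹ = 1.54×10⁻¹⁰ F.
Q = CV = 1.54×10⁻¹⁰ × 16.0 = 2.47×10⁻⁹ C.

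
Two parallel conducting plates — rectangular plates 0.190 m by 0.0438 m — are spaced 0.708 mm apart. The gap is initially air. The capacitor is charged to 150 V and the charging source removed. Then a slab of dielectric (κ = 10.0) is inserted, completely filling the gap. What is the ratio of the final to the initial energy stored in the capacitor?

U₂/U₁ ≈ 0.100

Isolated ⇒ Q is held fixed.
C₂ = 10.0 C₁ and U = Q²/(2C), so U₂/U₁ = C₁/C₂ = 0.100.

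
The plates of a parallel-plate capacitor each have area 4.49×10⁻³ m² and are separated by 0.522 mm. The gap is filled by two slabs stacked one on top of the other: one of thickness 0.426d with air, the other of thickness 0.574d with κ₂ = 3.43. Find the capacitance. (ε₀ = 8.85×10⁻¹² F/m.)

C ≈ 128 pF

Stacked slabs ⇒ two capacitors in series, each with the full plate area.
C₁ = κ₁ε₀A/d₁ = 1.00 × 8.85×10⁻¹² × 4.49×10⁻³ / 2.22×10⁻⁴ = 1.79×10⁻¹⁰ F.
C₂ = κ₂ε₀A/d₂ = 3.43 × 8.85×10⁻¹² × 4.49×10⁻³ / 3.00×10⁻⁴ = 4.55×10⁻¹⁰ F.
C = (1/C₁ + 1/C₂)⁻¹ = 1.28×10⁻¹⁰ F.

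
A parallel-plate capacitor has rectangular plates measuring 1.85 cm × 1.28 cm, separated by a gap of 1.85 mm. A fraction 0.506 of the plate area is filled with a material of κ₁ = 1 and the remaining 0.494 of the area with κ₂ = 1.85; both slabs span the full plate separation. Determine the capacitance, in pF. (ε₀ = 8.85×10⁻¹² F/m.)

C ≈ 1.61 pF

A = 1.85 × 1.28 cm² = 2.37×10⁻⁴ m².
Side-by-side slabs ⇒ two capacitors in parallel, each spanning the full gap.
C₁ = κ₁ε₀A₁/d = 1.00 × 8.85×10⁻¹² × 1.20×10⁻⁴ / 1.85×10⁻³ = 5.73×10⁻¹³ F.
C₂ = κ₂ε₀A₂/d = 1.85 × 8.85×10⁻¹² × 1.17×10⁻⁴ / 1.85×10⁻³ = 1.04×10⁻¹² F.
C = C₁ + C₂ = 1.61×10⁻¹² F.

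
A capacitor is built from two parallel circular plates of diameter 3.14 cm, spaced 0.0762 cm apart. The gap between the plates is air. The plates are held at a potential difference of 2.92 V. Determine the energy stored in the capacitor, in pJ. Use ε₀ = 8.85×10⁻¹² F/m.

A = π(3.14/2 cm)² = 7.74×10⁻⁴ m².
C = ε₀A/d = 8.85×10⁻¹² × 7.74×10⁻⁴ / 7.62×10⁻⁴ = 8.99×10⁻¹² F.
U = ½CV² = ½ × 8.99×10⁻¹² × (2.92)² = 3.83×10⁻¹¹ J.

38.3 pJ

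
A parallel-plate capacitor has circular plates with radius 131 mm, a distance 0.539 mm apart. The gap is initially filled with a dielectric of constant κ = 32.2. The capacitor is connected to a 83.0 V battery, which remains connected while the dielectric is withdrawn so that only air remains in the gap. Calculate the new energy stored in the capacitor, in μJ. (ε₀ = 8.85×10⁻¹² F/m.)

A = π(131 mm)² = 5.39×10⁻² m².
Initially C₁ = κε₀A/d = 32.2 × 8.85×10⁻¹² × 5.39×10⁻² / 5.39×10⁻⁴ = 2.85×10⁻⁸ F.
U₁ = 9.82×10⁻⁵ J.
Battery connected ⇒ V is held fixed. C₂ = 0.0311 C₁ and U = ½CV², so U₂/U₁ = C₂/C₁ = 0.0311.
U₂ = 0.0311 × 9.82×10⁻⁵ = 3.05×10⁻⁶ J.

3.05 μJ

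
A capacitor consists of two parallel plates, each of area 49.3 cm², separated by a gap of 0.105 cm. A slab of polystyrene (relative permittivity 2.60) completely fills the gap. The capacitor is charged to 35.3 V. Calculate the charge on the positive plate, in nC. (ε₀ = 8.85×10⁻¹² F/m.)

A = 49.3 cm² = 4.93×10⁻³ m².
C = κε₀A/d = 2.60 × 8.85×10⁻¹² × 4.93×10⁻³ / 1.05×10⁻³ = 1.08×10⁻¹⁰ F.
Q = CV = 1.08×10⁻¹⁰ × 35.3 = 3.81×10⁻⁹ C.

3.81 nC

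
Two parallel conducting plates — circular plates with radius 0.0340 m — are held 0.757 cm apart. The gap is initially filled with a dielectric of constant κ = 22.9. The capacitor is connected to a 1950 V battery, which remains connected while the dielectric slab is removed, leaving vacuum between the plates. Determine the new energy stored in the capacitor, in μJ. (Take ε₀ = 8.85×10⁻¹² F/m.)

8.07 μJ

A = π(0.0340 m)² = 3.63×10⁻³ m².
Initially C₁ = κε₀A/d = 22.9 × 8.85×10⁻¹² × 3.63×10⁻³ / 7.57×10⁻³ = 9.72×10⁻¹¹ F.
U₁ = 1.85×10⁻⁴ J.
Battery connected ⇒ V is held fixed. C₂ = 0.0437 C₁ and U = ½CV², so U₂/U₁ = C₂/C₁ = 0.0437.
U₂ = 0.0437 × 1.85×10⁻⁴ = 8.07×10⁻⁶ J.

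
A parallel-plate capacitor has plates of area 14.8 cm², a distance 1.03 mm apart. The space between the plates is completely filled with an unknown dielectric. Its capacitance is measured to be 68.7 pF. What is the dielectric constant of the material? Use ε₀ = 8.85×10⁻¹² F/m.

5.40

A = 14.8 cm² = 1.48×10⁻³ m².
κ = Cd/(ε₀A) = 6.87×10⁻¹¹ × 1.03×10⁻³ / (8.85×10⁻¹² × 1.48×10⁻³) = 5.40.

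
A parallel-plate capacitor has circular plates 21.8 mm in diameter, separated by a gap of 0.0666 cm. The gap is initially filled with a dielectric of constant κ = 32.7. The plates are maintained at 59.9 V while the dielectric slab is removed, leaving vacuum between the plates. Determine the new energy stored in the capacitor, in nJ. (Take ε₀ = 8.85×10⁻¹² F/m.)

8.90 nJ

A = π(21.8/2 mm)² = 3.73×10⁻⁴ m².
Initially C₁ = κε₀A/d = 32.7 × 8.85×10⁻¹² × 3.73×10⁻⁴ / 6.66×10⁻⁴ = 1.62×10⁻¹⁰ F.
U₁ = 2.91×10⁻⁷ J.
Battery connected ⇒ V is held fixed. C₂ = 0.0306 C₁ and U = ½CV², so U₂/U₁ = C₂/C₁ = 0.0306.
U₂ = 0.0306 × 2.91×10⁻⁷ = 8.90×10⁻⁹ J.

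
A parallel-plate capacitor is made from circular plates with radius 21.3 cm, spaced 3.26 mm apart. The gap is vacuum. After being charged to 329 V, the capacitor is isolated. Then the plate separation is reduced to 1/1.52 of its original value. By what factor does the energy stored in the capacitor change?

0.658

Isolated ⇒ Q is held fixed.
C₂ = 1.52 C₁ and U = Q²/(2C), so U₂/U₁ = C₁/C₂ = 0.658.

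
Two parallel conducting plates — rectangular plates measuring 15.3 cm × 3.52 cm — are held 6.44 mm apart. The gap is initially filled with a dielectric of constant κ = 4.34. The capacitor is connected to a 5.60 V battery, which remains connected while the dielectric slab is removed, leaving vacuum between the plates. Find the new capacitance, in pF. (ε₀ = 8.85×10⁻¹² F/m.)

7.40 pF

A = 15.3 × 3.52 cm² = 5.39×10⁻³ m².
Initially C₁ = κε₀A/d = 4.34 × 8.85×10⁻¹² × 5.39×10⁻³ / 6.44×10⁻³ = 3.21×10⁻¹¹ F.
C = κε₀A/d scales with κ, so C₂/C₁ = 1/κ = 1/4.34 = 0.230.
C₂ = 0.230 × 3.21×10⁻¹¹ = 7.40×10⁻¹² F.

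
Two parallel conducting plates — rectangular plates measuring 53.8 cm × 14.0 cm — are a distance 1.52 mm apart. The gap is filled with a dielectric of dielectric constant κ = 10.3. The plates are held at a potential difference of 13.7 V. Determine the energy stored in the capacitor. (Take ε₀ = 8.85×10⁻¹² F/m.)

U ≈ 424 nJ

A = 53.8 × 14.0 cm² = 7.53×10⁻² m².
C = κε₀A/d = 10.3 × 8.85×10⁻¹² × 7.53×10⁻² / 1.52×10⁻³ = 4.52×10⁻⁹ F.
U = ½CV² = ½ × 4.52×10⁻⁹ × (13.7)² = 4.24×10⁻⁷ J.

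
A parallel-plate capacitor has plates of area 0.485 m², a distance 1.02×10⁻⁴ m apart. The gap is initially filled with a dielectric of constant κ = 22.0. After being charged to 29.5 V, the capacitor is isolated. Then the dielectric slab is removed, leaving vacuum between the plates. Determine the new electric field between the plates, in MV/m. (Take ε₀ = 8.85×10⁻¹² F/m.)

Initially C₁ = κε₀A/d = 22.0 × 8.85×10⁻¹² × 0.485 / 1.02×10⁻⁴ = 9.26×10⁻⁷ F.
E₁ = 2.89×10⁵ V/m.
Isolated ⇒ Q is held fixed. V₂ = Q/C₂ = V₁/0.0455; E = V/d, so E₂/E₁ = (V₂/V₁)(d₁/d₂) = 22.0.
E₂ = 22.0 × 2.89×10⁵ = 6.36×10⁶ V/m.

E ≈ 6.36 MV/m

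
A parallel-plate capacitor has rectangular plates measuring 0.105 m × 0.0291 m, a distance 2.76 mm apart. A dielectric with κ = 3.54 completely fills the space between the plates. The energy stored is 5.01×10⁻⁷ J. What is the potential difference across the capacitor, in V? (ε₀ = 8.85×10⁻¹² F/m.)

A = 0.105 × 0.0291 m² = 3.06×10⁻³ m².
C = κε₀A/d = 3.54 × 8.85×10⁻¹² × 3.06×10⁻³ / 2.76×10⁻³ = 3.47×10⁻¹¹ F.
V = √(2U/C) = √(2 × 5.01×10⁻⁷ / 3.47×10⁻¹¹) = 1.70×10² V.

170 V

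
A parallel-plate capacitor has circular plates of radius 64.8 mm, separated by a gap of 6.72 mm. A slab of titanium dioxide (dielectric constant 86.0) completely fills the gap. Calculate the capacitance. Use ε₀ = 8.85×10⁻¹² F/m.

1.49 nF

A = π(64.8 mm)² = 1.32×10⁻² m².
C = κε₀A/d = 86.0 × 8.85×10⁻¹² × 1.32×10⁻² / 6.72×10⁻³ = 1.49×10⁻⁹ F.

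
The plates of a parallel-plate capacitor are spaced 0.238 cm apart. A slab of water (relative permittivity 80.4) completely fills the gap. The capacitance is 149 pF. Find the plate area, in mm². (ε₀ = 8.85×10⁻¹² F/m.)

A ≈ 498 mm²

A = Cd/(κε₀) = 1.49×10⁻¹⁰ × 2.38×10⁻³ / (80.4 × 8.85×10⁻¹²) = 4.98×10⁻⁴ m².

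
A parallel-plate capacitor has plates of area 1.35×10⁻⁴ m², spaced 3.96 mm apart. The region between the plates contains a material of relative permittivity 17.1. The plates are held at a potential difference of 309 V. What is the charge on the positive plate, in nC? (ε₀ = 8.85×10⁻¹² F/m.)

1.59 nC

C = κε₀A/d = 17.1 × 8.85×10⁻¹² × 1.35×10⁻⁴ / 3.96×10⁻³ = 5.16×10⁻¹² F.
Q = CV = 5.16×10⁻¹² × 309 = 1.59×10⁻⁹ C.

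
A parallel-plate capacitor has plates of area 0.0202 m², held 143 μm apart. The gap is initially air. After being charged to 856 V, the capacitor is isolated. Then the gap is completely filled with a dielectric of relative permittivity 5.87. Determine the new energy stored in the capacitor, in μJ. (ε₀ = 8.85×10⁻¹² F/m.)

U ≈ 78.0 μJ

Initially C₁ = ε₀A/d = 8.85×10⁻¹² × 2.02×10⁻² / 1.43×10⁻⁴ = 1.25×10⁻⁹ F.
U₁ = 4.58×10⁻⁴ J.
Isolated ⇒ Q is held fixed. C₂ = 5.87 C₁ and U = Q²/(2C), so U₂/U₁ = C₁/C₂ = 0.170.
U₂ = 0.170 × 4.58×10⁻⁴ = 7.80×10⁻⁵ J.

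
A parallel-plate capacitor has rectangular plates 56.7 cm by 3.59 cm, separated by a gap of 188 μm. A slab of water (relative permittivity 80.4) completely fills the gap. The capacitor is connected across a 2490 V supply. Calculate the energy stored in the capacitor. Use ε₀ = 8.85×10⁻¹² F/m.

239 mJ

A = 56.7 × 3.59 cm² = 2.04×10⁻² m².
C = κε₀A/d = 80.4 × 8.85×10⁻¹² × 2.04×10⁻² / 1.88×10⁻⁴ = 7.70×10⁻⁸ F.
U = ½CV² = ½ × 7.70×10⁻⁸ × (2490)² = 0.239 J.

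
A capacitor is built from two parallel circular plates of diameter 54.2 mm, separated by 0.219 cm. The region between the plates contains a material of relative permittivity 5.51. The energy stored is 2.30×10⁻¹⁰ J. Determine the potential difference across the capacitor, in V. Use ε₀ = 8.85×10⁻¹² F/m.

V ≈ 2.99 V

A = π(54.2/2 mm)² = 2.31×10⁻³ m².
C = κε₀A/d = 5.51 × 8.85×10⁻¹² × 2.31×10⁻³ / 2.19×10⁻³ = 5.14×10⁻¹¹ F.
V = √(2U/C) = √(2 × 2.30×10⁻¹⁰ / 5.14×10⁻¹¹) = 2.99 V.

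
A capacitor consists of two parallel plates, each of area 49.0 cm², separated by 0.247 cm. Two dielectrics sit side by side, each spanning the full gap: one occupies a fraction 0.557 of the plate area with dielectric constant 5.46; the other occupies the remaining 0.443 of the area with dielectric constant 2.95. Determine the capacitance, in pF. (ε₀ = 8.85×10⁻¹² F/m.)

76.3 pF

A = 49.0 cm² = 4.90×10⁻³ m².
Side-by-side slabs ⇒ two capacitors in parallel, each spanning the full gap.
C₁ = κ₁ε₀A₁/d = 5.46 × 8.85×10⁻¹² × 2.73×10⁻³ / 2.47×10⁻³ = 5.34×10⁻¹¹ F.
C₂ = κ₂ε₀A₂/d = 2.95 × 8.85×10⁻¹² × 2.17×10⁻³ / 2.47×10⁻³ = 2.29×10⁻¹¹ F.
C = C₁ + C₂ = 7.63×10⁻¹¹ F.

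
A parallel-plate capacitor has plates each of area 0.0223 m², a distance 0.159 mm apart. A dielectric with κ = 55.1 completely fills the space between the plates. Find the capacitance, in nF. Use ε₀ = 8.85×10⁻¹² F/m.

68.4 nF

C = κε₀A/d = 55.1 × 8.85×10⁻¹² × 2.23×10⁻² / 1.59×10⁻⁴ = 6.84×10⁻⁸ F.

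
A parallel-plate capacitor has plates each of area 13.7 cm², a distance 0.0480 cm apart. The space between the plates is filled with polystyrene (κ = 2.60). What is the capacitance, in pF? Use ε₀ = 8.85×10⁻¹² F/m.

A = 13.7 cm² = 1.37×10⁻³ m².
C = κε₀A/d = 2.60 × 8.85×10⁻¹² × 1.37×10⁻³ / 4.80×10⁻⁴ = 6.57×10⁻¹¹ F.

C ≈ 65.7 pF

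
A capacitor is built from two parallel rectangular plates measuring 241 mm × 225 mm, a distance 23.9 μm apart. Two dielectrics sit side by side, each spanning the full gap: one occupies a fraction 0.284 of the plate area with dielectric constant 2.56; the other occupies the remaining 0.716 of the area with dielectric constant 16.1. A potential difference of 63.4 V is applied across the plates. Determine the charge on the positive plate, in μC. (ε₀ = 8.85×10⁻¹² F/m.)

Q ≈ 15.6 μC

A = 241 × 225 mm² = 5.42×10⁻² m².
Side-by-side slabs ⇒ two capacitors in parallel, each spanning the full gap.
C₁ = κ₁ε₀A₁/d = 2.56 × 8.85×10⁻¹² × 1.54×10⁻² / 2.39×10⁻⁵ = 1.46×10⁻⁸ F.
C₂ = κ₂ε₀A₂/d = 16.1 × 8.85×10⁻¹² × 3.88×10⁻² / 2.39×10⁻⁵ = 2.31×10⁻⁷ F.
C = C₁ + C₂ = 2.46×10⁻⁷ F.
Q = CV = 2.46×10⁻⁷ × 63.4 = 1.56×10⁻⁵ C.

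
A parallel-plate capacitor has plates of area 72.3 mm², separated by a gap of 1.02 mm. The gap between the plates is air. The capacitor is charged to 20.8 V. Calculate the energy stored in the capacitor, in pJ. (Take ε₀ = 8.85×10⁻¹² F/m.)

A = 72.3 mm² = 7.23×10⁻⁵ m².
C = ε₀A/d = 8.85×10⁻¹² × 7.23×10⁻⁵ / 1.02×10⁻³ = 6.27×10⁻¹³ F.
U = ½CV² = ½ × 6.27×10⁻¹³ × (20.8)² = 1.36×10⁻¹⁰ J.

U ≈ 136 pJ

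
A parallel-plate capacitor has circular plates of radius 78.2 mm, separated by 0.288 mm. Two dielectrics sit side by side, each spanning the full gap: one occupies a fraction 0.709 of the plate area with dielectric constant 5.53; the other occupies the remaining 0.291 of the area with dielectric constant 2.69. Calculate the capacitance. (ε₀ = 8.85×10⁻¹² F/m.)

A = π(78.2 mm)² = 1.92×10⁻² m².
Side-by-side slabs ⇒ two capacitors in parallel, each spanning the full gap.
C₁ = κ₁ε₀A₁/d = 5.53 × 8.85×10⁻¹² × 1.36×10⁻² / 2.88×10⁻⁴ = 2.31×10⁻⁹ F.
C₂ = κ₂ε₀A₂/d = 2.69 × 8.85×10⁻¹² × 5.59×10⁻³ / 2.88×10⁻⁴ = 4.62×10⁻¹⁰ F.
C = C₁ + C₂ = 2.78×10⁻⁹ F.

C ≈ 2.78 nF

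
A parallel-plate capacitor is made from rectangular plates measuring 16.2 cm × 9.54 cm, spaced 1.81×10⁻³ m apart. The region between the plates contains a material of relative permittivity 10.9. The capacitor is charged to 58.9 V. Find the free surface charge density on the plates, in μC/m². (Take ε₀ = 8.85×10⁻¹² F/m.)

σ ≈ 3.14 μC/m²

A = 16.2 × 9.54 cm² = 1.55×10⁻² m².
C = κε₀A/d = 10.9 × 8.85×10⁻¹² × 1.55×10⁻² / 1.81×10⁻³ = 8.24×10⁻¹⁰ F.
σ = Q/A = CV/A = 8.24×10⁻¹⁰ × 58.9 / 1.55×10⁻² = 3.14×10⁻⁶ C/m².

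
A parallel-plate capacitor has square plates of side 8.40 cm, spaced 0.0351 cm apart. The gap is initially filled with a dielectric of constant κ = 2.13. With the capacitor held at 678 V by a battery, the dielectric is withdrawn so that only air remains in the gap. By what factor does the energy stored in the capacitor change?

Battery connected ⇒ V is held fixed.
C₂ = 0.469 C₁ and U = ½CV², so U₂/U₁ = C₂/C₁ = 0.469.

0.469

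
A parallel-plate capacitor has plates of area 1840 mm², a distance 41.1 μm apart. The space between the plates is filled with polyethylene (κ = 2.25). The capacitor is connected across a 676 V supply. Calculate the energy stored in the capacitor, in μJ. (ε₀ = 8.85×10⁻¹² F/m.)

A = 1840 mm² = 1.84×10⁻³ m².
C = κε₀A/d = 2.25 × 8.85×10⁻¹² × 1.84×10⁻³ / 4.11×10⁻⁵ = 8.91×10⁻¹⁰ F.
U = ½CV² = ½ × 8.91×10⁻¹⁰ × (676)² = 2.04×10⁻⁴ J.

U ≈ 204 μJ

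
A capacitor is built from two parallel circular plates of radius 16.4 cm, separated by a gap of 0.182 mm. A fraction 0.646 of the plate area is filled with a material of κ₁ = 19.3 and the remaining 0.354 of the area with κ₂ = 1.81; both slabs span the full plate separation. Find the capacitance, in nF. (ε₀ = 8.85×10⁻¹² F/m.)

A = π(16.4 cm)² = 8.45×10⁻² m².
Side-by-side slabs ⇒ two capacitors in parallel, each spanning the full gap.
C₁ = κ₁ε₀A₁/d = 19.3 × 8.85×10⁻¹² × 5.46×10⁻² / 1.82×10⁻⁴ = 5.12×10⁻⁸ F.
C₂ = κ₂ε₀A₂/d = 1.81 × 8.85×10⁻¹² × 2.99×10⁻² / 1.82×10⁻⁴ = 2.63×10⁻⁹ F.
C = C₁ + C₂ = 5.39×10⁻⁸ F.

53.9 nF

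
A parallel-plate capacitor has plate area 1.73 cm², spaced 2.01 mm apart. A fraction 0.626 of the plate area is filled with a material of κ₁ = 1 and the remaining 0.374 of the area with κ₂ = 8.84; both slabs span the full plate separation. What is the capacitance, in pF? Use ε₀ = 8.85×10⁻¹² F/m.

3.00 pF

A = 1.73 cm² = 1.73×10⁻⁴ m².
Side-by-side slabs ⇒ two capacitors in parallel, each spanning the full gap.
C₁ = κ₁ε₀A₁/d = 1.00 × 8.85×10⁻¹² × 1.08×10⁻⁴ / 2.01×10⁻³ = 4.77×10⁻¹³ F.
C₂ = κ₂ε₀A₂/d = 8.84 × 8.85×10⁻¹² × 6.47×10⁻⁵ / 2.01×10⁻³ = 2.52×10⁻¹² F.
C = C₁ + C₂ = 3.00×10⁻¹² F.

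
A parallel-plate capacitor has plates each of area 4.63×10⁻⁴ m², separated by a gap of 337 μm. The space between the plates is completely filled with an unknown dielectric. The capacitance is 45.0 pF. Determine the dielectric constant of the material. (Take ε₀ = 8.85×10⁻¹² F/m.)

κ = Cd/(ε₀A) = 4.50×10⁻¹¹ × 3.37×10⁻⁴ / (8.85×10⁻¹² × 4.63×10⁻⁴) = 3.70.

3.70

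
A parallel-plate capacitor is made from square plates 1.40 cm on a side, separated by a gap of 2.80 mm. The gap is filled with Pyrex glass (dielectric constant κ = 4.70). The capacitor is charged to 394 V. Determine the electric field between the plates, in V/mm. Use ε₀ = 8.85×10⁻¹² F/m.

E = V/d = 394 / 2.80×10⁻³ = 1.41×10⁵ V/m.

141 V/mm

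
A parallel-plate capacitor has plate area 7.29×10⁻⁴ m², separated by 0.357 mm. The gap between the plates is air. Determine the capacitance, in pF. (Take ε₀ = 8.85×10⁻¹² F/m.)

18.1 pF

C = ε₀A/d = 8.85×10⁻¹² × 7.29×10⁻⁴ / 3.57×10⁻⁴ = 1.81×10⁻¹¹ F.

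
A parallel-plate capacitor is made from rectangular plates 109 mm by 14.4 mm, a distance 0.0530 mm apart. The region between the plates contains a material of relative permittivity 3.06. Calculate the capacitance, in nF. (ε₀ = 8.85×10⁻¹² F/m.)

0.802 nF

A = 109 × 14.4 mm² = 1.57×10⁻³ m².
C = κε₀A/d = 3.06 × 8.85×10⁻¹² × 1.57×10⁻³ / 5.30×10⁻⁵ = 8.02×10⁻¹⁰ F.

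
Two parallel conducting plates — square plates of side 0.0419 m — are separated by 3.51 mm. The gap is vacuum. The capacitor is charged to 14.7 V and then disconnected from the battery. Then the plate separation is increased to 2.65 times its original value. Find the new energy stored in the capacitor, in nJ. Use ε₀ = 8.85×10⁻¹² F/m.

A = (0.0419 m)² = 1.76×10⁻³ m².
Initially C₁ = ε₀A/d = 8.85×10⁻¹² × 1.76×10⁻³ / 3.51×10⁻³ = 4.43×10⁻¹² F.
U₁ = 4.78×10⁻¹⁰ J.
Isolated ⇒ Q is held fixed. C₂ = 0.377 C₁ and U = Q²/(2C), so U₂/U₁ = C₁/C₂ = 2.65.
U₂ = 2.65 × 4.78×10⁻¹⁰ = 1.27×10⁻⁹ J.

U ≈ 1.27 nJ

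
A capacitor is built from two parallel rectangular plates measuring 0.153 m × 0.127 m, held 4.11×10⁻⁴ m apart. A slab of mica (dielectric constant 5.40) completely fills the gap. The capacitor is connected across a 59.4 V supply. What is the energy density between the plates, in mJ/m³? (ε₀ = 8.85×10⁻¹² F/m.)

E = V/d = 59.4 / 4.11×10⁻⁴ = 1.45×10⁵ V/m.
u = ½κε₀E² = ½ × 5.40 × 8.85×10⁻¹² × (1.45×10⁵)² = 0.499 J/m³.

u ≈ 499 mJ/m³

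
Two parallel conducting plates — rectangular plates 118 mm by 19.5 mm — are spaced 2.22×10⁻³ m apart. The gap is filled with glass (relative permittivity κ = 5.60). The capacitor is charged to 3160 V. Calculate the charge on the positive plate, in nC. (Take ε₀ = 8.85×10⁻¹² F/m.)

A = 118 × 19.5 mm² = 2.30×10⁻³ m².
C = κε₀A/d = 5.60 × 8.85×10⁻¹² × 2.30×10⁻³ / 2.22×10⁻³ = 5.14×10⁻¹¹ F.
Q = CV = 5.14×10⁻¹¹ × 3160 = 1.62×10⁻⁷ C.

162 nC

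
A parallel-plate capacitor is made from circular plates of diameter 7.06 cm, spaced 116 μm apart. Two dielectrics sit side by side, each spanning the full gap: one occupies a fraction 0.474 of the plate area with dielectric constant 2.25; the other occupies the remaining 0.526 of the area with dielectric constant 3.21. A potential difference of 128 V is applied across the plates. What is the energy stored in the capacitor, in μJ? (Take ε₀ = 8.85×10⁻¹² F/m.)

A = π(7.06/2 cm)² = 3.91×10⁻³ m².
Side-by-side slabs ⇒ two capacitors in parallel, each spanning the full gap.
C₁ = κ₁ε₀A₁/d = 2.25 × 8.85×10⁻¹² × 1.86×10⁻³ / 1.16×10⁻⁴ = 3.19×10⁻¹⁰ F.
C₂ = κ₂ε₀A₂/d = 3.21 × 8.85×10⁻¹² × 2.06×10⁻³ / 1.16×10⁻⁴ = 5.04×10⁻¹⁰ F.
C = C₁ + C₂ = 8.23×10⁻¹⁰ F.
U = ½CV² = ½ × 8.23×10⁻¹⁰ × (128)² = 6.74×10⁻⁶ J.

6.74 μJ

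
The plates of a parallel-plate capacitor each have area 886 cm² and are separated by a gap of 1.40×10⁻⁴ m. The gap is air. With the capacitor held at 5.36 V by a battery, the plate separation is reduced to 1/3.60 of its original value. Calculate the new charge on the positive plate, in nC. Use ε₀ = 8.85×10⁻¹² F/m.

A = 886 cm² = 8.86×10⁻² m².
Initially C₁ = ε₀A/d = 8.85×10⁻¹² × 8.86×10⁻² / 1.40×10⁻⁴ = 5.60×10⁻⁹ F.
Q₁ = 3.00×10⁻⁸ C.
Battery connected ⇒ V is held fixed. C₂ = 3.60 C₁ and Q = CV, so Q₂/Q₁ = C₂/C₁ = 3.60.
Q₂ = 3.60 × 3.00×10⁻⁸ = 1.08×10⁻⁷ C.

108 nC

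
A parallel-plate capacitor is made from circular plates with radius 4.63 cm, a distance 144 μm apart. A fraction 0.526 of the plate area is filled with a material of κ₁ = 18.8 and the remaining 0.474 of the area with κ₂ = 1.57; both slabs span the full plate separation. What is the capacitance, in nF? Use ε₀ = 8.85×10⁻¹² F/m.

A = π(4.63 cm)² = 6.73×10⁻³ m².
Side-by-side slabs ⇒ two capacitors in parallel, each spanning the full gap.
C₁ = κ₁ε₀A₁/d = 18.8 × 8.85×10⁻¹² × 3.54×10⁻³ / 1.44×10⁻⁴ = 4.09×10⁻⁹ F.
C₂ = κ₂ε₀A₂/d = 1.57 × 8.85×10⁻¹² × 3.19×10⁻³ / 1.44×10⁻⁴ = 3.08×10⁻¹⁰ F.
C = C₁ + C₂ = 4.40×10⁻⁹ F.

C ≈ 4.40 nF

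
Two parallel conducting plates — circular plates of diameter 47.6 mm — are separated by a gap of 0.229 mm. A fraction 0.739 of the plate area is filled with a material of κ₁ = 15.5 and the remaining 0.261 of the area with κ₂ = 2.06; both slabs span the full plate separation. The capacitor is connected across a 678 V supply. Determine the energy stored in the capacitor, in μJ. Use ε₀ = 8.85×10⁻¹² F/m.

A = π(47.6/2 mm)² = 1.78×10⁻³ m².
Side-by-side slabs ⇒ two capacitors in parallel, each spanning the full gap.
C₁ = κ₁ε₀A₁/d = 15.5 × 8.85×10⁻¹² × 1.32×10⁻³ / 2.29×10⁻⁴ = 7.88×10⁻¹⁰ F.
C₂ = κ₂ε₀A₂/d = 2.06 × 8.85×10⁻¹² × 4.64×10⁻⁴ / 2.29×10⁻⁴ = 3.70×10⁻¹¹ F.
C = C₁ + C₂ = 8.25×10⁻¹⁰ F.
U = ½CV² = ½ × 8.25×10⁻¹⁰ × (678)² = 1.90×10⁻⁴ J.

U ≈ 190 μJ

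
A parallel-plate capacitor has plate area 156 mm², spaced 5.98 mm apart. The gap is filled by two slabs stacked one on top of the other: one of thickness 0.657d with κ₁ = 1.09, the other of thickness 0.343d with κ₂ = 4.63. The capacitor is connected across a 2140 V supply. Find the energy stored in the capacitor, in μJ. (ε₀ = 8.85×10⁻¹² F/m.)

A = 156 mm² = 1.56×10⁻⁴ m².
Stacked slabs ⇒ two capacitors in series, each with the full plate area.
C₁ = κ₁ε₀A/d₁ = 1.09 × 8.85×10⁻¹² × 1.56×10⁻⁴ / 3.93×10⁻³ = 3.83×10⁻¹³ F.
C₂ = κ₂ε₀A/d₂ = 4.63 × 8.85×10⁻¹² × 1.56×10⁻⁴ / 2.05×10⁻³ = 3.12×10⁻¹² F.
C = (1/C₁ + 1/C₂)⁻¹ = 3.41×10⁻¹³ F.
U = ½CV² = ½ × 3.41×10⁻¹³ × (2140)² = 7.81×10⁻⁷ J.

0.781 μJ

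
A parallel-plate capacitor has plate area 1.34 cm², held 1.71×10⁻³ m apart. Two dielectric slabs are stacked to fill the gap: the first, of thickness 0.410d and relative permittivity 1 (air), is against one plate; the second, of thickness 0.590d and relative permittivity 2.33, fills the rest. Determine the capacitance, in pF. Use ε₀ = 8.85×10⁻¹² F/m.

1.05 pF

A = 1.34 cm² = 1.34×10⁻⁴ m².
Stacked slabs ⇒ two capacitors in series, each with the full plate area.
C₁ = κ₁ε₀A/d₁ = 1.00 × 8.85×10⁻¹² × 1.34×10⁻⁴ / 7.01×10⁻⁴ = 1.69×10⁻¹² F.
C₂ = κ₂ε₀A/d₂ = 2.33 × 8.85×10⁻¹² × 1.34×10⁻⁴ / 1.01×10⁻³ = 2.74×10⁻¹² F.
C = (1/C₁ + 1/C₂)⁻¹ = 1.05×10⁻¹² F.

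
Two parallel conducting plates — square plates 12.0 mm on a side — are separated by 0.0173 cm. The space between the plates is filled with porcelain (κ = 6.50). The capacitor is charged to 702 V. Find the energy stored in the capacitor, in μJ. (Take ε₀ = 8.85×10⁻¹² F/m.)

A = (12.0 mm)² = 1.44×10⁻⁴ m².
C = κε₀A/d = 6.50 × 8.85×10⁻¹² × 1.44×10⁻⁴ / 1.73×10⁻⁴ = 4.79×10⁻¹¹ F.
U = ½CV² = ½ × 4.79×10⁻¹¹ × (702)² = 1.18×10⁻⁵ J.

U ≈ 11.8 μJ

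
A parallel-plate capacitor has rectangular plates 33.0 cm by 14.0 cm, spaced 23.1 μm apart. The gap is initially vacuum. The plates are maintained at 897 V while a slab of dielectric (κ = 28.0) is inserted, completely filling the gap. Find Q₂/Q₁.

Battery connected ⇒ V is held fixed.
C₂ = 28.0 C₁ and Q = CV, so Q₂/Q₁ = C₂/C₁ = 28.0.

Q₂/Q₁ ≈ 28.0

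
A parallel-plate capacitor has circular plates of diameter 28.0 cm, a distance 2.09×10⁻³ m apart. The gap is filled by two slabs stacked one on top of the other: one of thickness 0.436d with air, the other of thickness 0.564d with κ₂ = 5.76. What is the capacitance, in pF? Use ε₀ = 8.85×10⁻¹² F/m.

A = π(28.0/2 cm)² = 6.16×10⁻² m².
Stacked slabs ⇒ two capacitors in series, each with the full plate area.
C₁ = κ₁ε₀A/d₁ = 1.00 × 8.85×10⁻¹² × 6.16×10⁻² / 9.11×10⁻⁴ = 5.98×10⁻¹⁰ F.
C₂ = κ₂ε₀A/d₂ = 5.76 × 8.85×10⁻¹² × 6.16×10⁻² / 1.18×10⁻³ = 2.66×10⁻⁹ F.
C = (1/C₁ + 1/C₂)⁻¹ = 4.88×10⁻¹⁰ F.

C ≈ 488 pF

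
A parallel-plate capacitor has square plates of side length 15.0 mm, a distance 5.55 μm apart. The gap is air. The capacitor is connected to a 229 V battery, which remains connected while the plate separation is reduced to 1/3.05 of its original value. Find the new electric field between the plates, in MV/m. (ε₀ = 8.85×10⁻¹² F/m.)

A = (15.0 mm)² = 2.25×10⁻⁴ m².
Initially C₁ = ε₀A/d = 8.85×10⁻¹² × 2.25×10⁻⁴ / 5.55×10⁻⁶ = 3.59×10⁻¹⁰ F.
E₁ = 4.13×10⁷ V/m.
Battery connected ⇒ V is held fixed. E = V/d, so E₂/E₁ = d₁/d₂ = 3.05.
E₂ = 3.05 × 4.13×10⁷ = 1.26×10⁸ V/m.

E ≈ 126 MV/m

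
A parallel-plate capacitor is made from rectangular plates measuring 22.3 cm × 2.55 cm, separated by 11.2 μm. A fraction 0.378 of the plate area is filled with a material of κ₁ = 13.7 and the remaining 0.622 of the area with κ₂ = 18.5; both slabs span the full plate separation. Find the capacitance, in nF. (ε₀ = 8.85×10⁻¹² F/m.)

C ≈ 75.0 nF

A = 22.3 × 2.55 cm² = 5.69×10⁻³ m².
Side-by-side slabs ⇒ two capacitors in parallel, each spanning the full gap.
C₁ = κ₁ε₀A₁/d = 13.7 × 8.85×10⁻¹² × 2.15×10⁻³ / 1.12×10⁻⁵ = 2.33×10⁻⁸ F.
C₂ = κ₂ε₀A₂/d = 18.5 × 8.85×10⁻¹² × 3.54×10⁻³ / 1.12×10⁻⁵ = 5.17×10⁻⁸ F.
C = C₁ + C₂ = 7.50×10⁻⁸ F.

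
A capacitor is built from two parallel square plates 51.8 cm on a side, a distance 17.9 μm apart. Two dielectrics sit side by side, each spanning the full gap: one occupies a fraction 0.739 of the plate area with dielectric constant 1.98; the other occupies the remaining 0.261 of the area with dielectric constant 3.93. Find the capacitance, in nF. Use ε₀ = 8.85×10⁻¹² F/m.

A = (51.8 cm)² = 0.268 m².
Side-by-side slabs ⇒ two capacitors in parallel, each spanning the full gap.
C₁ = κ₁ε₀A₁/d = 1.98 × 8.85×10⁻¹² × 0.198 / 1.79×10⁻⁵ = 1.94×10⁻⁷ F.
C₂ = κ₂ε₀A₂/d = 3.93 × 8.85×10⁻¹² × 7.00×10⁻² / 1.79×10⁻⁵ = 1.36×10⁻⁷ F.
C = C₁ + C₂ = 3.30×10⁻⁷ F.

C ≈ 330 nF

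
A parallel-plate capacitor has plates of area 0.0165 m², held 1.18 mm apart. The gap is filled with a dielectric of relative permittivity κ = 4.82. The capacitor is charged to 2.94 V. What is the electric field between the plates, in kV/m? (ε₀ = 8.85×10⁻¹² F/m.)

E = V/d = 2.94 / 1.18×10⁻³ = 2.49×10³ V/m.

E ≈ 2.49 kV/m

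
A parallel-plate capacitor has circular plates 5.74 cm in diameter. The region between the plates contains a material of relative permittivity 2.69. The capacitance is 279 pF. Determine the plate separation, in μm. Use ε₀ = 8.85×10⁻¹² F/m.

221 μm

A = π(5.74/2 cm)² = 2.59×10⁻³ m².
d = κε₀A/C = 2.69 × 8.85×10⁻¹² × 2.59×10⁻³ / 2.79×10⁻¹⁰ = 2.21×10⁻⁴ m.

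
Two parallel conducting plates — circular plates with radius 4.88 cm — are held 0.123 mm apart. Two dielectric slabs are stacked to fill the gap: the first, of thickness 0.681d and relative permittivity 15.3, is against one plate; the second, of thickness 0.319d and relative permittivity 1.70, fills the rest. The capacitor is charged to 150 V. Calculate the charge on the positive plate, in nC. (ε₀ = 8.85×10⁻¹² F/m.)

A = π(4.88 cm)² = 7.48×10⁻³ m².
Stacked slabs ⇒ two capacitors in series, each with the full plate area.
C₁ = κ₁ε₀A/d₁ = 15.3 × 8.85×10⁻¹² × 7.48×10⁻³ / 8.38×10⁻⁵ = 1.21×10⁻⁸ F.
C₂ = κ₂ε₀A/d₂ = 1.70 × 8.85×10⁻¹² × 7.48×10⁻³ / 3.92×10⁻⁵ = 2.87×10⁻⁹ F.
C = (1/C₁ + 1/C₂)⁻¹ = 2.32×10⁻⁹ F.
Q = CV = 2.32×10⁻⁹ × 150 = 3.48×10⁻⁷ C.

Q ≈ 348 nC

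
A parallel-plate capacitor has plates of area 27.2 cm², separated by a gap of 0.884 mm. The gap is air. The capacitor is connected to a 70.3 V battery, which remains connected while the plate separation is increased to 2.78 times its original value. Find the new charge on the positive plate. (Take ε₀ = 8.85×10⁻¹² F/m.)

Q ≈ 0.689 nC

A = 27.2 cm² = 2.72×10⁻³ m².
Initially C₁ = ε₀A/d = 8.85×10⁻¹² × 2.72×10⁻³ / 8.84×10⁻⁴ = 2.72×10⁻¹¹ F.
Q₁ = 1.91×10⁻⁹ C.
Battery connected ⇒ V is held fixed. C₂ = 0.360 C₁ and Q = CV, so Q₂/Q₁ = C₂/C₁ = 0.360.
Q₂ = 0.360 × 1.91×10⁻⁹ = 6.89×10⁻¹⁰ C.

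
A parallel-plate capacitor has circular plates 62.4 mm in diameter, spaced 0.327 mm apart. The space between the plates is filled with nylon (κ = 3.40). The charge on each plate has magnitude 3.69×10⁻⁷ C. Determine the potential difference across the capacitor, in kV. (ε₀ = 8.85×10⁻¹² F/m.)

1.31 kV

A = π(62.4/2 mm)² = 3.06×10⁻³ m².
C = κε₀A/d = 3.40 × 8.85×10⁻¹² × 3.06×10⁻³ / 3.27×10⁻⁴ = 2.81×10⁻¹⁰ F.
V = Q/C = 3.69×10⁻⁷ / 2.81×10⁻¹⁰ = 1.31×10³ V.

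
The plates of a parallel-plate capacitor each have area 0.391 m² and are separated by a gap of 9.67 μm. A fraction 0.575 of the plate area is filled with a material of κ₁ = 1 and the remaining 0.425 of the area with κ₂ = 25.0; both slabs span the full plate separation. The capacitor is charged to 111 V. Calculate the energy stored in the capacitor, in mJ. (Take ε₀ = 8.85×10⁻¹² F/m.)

Side-by-side slabs ⇒ two capacitors in parallel, each spanning the full gap.
C₁ = κ₁ε₀A₁/d = 1.00 × 8.85×10⁻¹² × 0.225 / 9.67×10⁻⁶ = 2.06×10⁻⁷ F.
C₂ = κ₂ε₀A₂/d = 25.0 × 8.85×10⁻¹² × 0.166 / 9.67×10⁻⁶ = 3.80×10⁻⁶ F.
C = C₁ + C₂ = 4.01×10⁻⁶ F.
U = ½CV² = ½ × 4.01×10⁻⁶ × (111)² = 2.47×10⁻² J.

U ≈ 24.7 mJ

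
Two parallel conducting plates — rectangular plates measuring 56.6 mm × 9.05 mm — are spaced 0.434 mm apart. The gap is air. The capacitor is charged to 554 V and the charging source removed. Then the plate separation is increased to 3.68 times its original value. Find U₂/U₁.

Isolated ⇒ Q is held fixed.
C₂ = 0.272 C₁ and U = Q²/(2C), so U₂/U₁ = C₁/C₂ = 3.68.

3.68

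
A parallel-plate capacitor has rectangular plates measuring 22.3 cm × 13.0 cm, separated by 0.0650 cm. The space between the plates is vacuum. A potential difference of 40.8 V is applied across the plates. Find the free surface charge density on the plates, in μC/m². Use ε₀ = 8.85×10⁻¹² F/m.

σ ≈ 0.556 μC/m²

A = 22.3 × 13.0 cm² = 2.90×10⁻² m².
C = ε₀A/d = 8.85×10⁻¹² × 2.90×10⁻² / 6.50×10⁻⁴ = 3.95×10⁻¹⁰ F.
σ = Q/A = CV/A = 3.95×10⁻¹⁰ × 40.8 / 2.90×10⁻² = 5.56×10⁻⁷ C/m².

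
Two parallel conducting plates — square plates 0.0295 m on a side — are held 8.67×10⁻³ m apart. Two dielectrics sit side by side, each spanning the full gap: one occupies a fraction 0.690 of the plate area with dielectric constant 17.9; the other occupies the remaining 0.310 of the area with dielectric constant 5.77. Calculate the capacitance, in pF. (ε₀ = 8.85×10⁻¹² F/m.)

A = (0.0295 m)² = 8.70×10⁻⁴ m².
Side-by-side slabs ⇒ two capacitors in parallel, each spanning the full gap.
C₁ = κ₁ε₀A₁/d = 17.9 × 8.85×10⁻¹² × 6.00×10⁻⁴ / 8.67×10⁻³ = 1.10×10⁻¹¹ F.
C₂ = κ₂ε₀A₂/d = 5.77 × 8.85×10⁻¹² × 2.70×10⁻⁴ / 8.67×10⁻³ = 1.59×10⁻¹² F.
C = C₁ + C₂ = 1.26×10⁻¹¹ F.

12.6 pF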